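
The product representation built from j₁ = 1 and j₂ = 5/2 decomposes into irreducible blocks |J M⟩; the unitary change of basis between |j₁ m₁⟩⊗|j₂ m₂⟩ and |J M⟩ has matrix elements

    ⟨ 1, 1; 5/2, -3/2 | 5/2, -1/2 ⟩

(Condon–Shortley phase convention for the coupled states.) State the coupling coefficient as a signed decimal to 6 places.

√[6·1!1!4!/7! · 2!0!1!4!2!3!] = √(576/35)
  +(−1)^0/∏(0,1,0,1,1,3)! = 1/6  (running 1/6)
⟨..|..⟩ = √(576/35)·(1/6) = +0.676123

+√(16/35) ≈ +0.676123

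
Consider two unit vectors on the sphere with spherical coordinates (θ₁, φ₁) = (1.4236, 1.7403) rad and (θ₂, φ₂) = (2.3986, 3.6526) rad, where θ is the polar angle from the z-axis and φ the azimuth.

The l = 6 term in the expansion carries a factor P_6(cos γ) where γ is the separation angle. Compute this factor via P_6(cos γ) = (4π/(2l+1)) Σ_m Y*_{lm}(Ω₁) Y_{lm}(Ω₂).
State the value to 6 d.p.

Expand P_6 via completeness: Σ_{m} conj(Y_{6,m}) at Ω₁ times Y_{6,m} at Ω₂ —
  term(m=-6) = (0.009644, 0.018605)   from Y*(Ω₁)=(-0.238010, -0.384936), Y(Ω₂)=(-0.046171, -0.003495)
  term(m=-5) = (0.040210, -0.005532)   from Y*(Ω₁)=(-0.174254, 0.153847), Y(Ω₂)=(-0.145427, -0.096648)
  term(m=-4) = (-0.019677, 0.094742)   from Y*(Ω₁)=(-0.203092, -0.163567), Y(Ω₂)=(-0.169122, -0.330291)
  term(m=-3) = (0.096177, 0.058476)   from Y*(Ω₁)=(-0.124412, 0.223199), Y(Ω₂)=(0.016635, -0.440173)
  term(m=-2) = (-0.021858, 0.017785)   from Y*(Ω₁)=(-0.188769, -0.066564), Y(Ω₂)=(0.073439, -0.120111)
  term(m=-1) = (-0.028075, -0.078988)   from Y*(Ω₁)=(-0.044061, 0.257445), Y(Ω₂)=(-0.279952, 0.156964)
  term(m=+0) = (0.044969, 0.000000)   from Y*(Ω₁)=(-0.183386, -0.000000), Y(Ω₂)=(-0.245217, 0.000000)
  term(m=+1) = (-0.028075, 0.078988)   from Y*(Ω₁)=(0.044061, 0.257445), Y(Ω₂)=(0.279952, 0.156964)
  term(m=+2) = (-0.021858, -0.017785)   from Y*(Ω₁)=(-0.188769, 0.066564), Y(Ω₂)=(0.073439, 0.120111)
  term(m=+3) = (0.096177, -0.058476)   from Y*(Ω₁)=(0.124412, 0.223199), Y(Ω₂)=(-0.016635, -0.440173)
  term(m=+4) = (-0.019677, -0.094742)   from Y*(Ω₁)=(-0.203092, 0.163567), Y(Ω₂)=(-0.169122, 0.330291)
  term(m=+5) = (0.040210, 0.005532)   from Y*(Ω₁)=(0.174254, 0.153847), Y(Ω₂)=(0.145427, -0.096648)
  term(m=+6) = (0.009644, -0.018605)   from Y*(Ω₁)=(-0.238010, 0.384936), Y(Ω₂)=(-0.046171, 0.003495)
Σ over m = (0.197810, -0.000000); ×(4π/13) → (0.191212, -0.000000). Real part: 0.191212

0.191212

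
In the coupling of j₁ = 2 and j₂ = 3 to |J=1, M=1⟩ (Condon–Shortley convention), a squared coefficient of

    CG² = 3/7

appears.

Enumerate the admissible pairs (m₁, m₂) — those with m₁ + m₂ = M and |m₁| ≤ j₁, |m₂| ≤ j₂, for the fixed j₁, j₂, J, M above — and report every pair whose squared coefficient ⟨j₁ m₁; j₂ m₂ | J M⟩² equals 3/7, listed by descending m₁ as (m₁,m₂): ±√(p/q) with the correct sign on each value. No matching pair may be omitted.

(-2,3): +√(3/7)

Admissible pairs with m₁+m₂ = M = 1: (-2,3), (-1,2), (0,1), (1,0), (2,-1)
  (m₁,m₂)=(2,-1): CG² = 1/35, CG = +√(1/35)
  (m₁,m₂)=(1,0): CG² = 3/35, CG = −√(3/35)
  (m₁,m₂)=(0,1): CG² = 6/35, CG = +√(6/35)
  (m₁,m₂)=(-1,2): CG² = 2/7, CG = −√(2/7)
  (m₁,m₂)=(-2,3): CG² = 3/7, CG = +√(3/7)   ← matches the target
Pairs with CG² = 3/7: (-2,3): +√(3/7)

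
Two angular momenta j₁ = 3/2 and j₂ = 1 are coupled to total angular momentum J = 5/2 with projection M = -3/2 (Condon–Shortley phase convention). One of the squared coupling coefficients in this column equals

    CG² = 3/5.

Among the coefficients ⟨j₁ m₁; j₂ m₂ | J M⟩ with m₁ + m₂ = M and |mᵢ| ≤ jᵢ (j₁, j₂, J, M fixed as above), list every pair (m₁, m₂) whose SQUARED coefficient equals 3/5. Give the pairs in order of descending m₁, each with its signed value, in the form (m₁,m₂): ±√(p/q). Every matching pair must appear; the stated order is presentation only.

(-1/2,-1): +√(3/5)

Admissible pairs with m₁+m₂ = M = -3/2: (-3/2,0), (-1/2,-1)
  (m₁,m₂)=(-1/2,-1): CG² = 3/5, CG = +√(3/5)   ← matches the target
  (m₁,m₂)=(-3/2,0): CG² = 2/5, CG = +√(2/5)
Pairs with CG² = 3/5: (-1/2,-1): +√(3/5)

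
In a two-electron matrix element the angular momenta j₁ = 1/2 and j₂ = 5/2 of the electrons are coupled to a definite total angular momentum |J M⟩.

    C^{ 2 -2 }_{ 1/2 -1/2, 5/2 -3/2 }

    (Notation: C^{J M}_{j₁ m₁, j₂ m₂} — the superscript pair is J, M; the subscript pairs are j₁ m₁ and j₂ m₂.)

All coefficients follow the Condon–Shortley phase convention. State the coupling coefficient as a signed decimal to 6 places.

j₁+j₂−J=1  J+j₁−j₂=0  J−j₁+j₂=4  j₁+j₂+J+1=6
(j₁±m₁, j₂±m₂, J±M) = (0,1,1,4,0,4)
P² = 96
sum k=1..1:
  [1] −1/24 = -1/24
S = -1/24
C² = P²·S² = 1/6 ; C = -0.408248

−√(1/6) = -0.408248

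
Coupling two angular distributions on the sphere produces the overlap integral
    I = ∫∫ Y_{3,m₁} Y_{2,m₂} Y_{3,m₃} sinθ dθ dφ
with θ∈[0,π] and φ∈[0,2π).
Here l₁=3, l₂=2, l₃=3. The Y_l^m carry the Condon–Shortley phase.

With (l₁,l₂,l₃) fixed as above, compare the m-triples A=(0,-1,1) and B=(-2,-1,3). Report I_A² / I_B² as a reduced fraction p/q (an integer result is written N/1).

2/25

l's match ⇒ only the (l;m) 3-j factors differ between A and B.
A: triangle coeff Δ(3,2,3) = 1/3780; Σ_t [0,1]: t=0:+1/12 t=1:−1/8 = -1/24; (3j)²=1/210 [(3 2 3; 0 -1 1)], sign=-1
B: triangle coeff Δ(3,2,3) = 1/3780; Σ_t [1,1]: t=1:−1/48 = -1/48; (3j)²=5/84 [(3 2 3; -2 -1 3)], sign=-1
I_A²/I_B² = (1/210)/(5/84) = 2/25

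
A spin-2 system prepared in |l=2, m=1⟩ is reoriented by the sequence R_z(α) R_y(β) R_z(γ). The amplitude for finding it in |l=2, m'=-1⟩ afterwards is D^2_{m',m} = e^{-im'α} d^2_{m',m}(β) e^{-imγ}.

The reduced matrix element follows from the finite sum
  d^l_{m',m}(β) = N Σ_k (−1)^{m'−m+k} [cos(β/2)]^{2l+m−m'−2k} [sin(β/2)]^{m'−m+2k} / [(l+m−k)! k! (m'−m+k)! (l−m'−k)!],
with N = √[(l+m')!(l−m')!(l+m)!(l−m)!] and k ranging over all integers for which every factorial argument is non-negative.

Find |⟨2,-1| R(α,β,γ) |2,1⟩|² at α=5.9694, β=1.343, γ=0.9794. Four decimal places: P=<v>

P=0.3157

Split into d^2_{-1,1}(β=1.3430) × two z-phases.
c=cos(1.343000/2)=0.782889, s=sin(1.343000/2)=0.622161; N=√[1·6·6·1]=6.000000
Admissible k: 2..3 (factorial args all ≥0)
  k=2: (−1)^0·6.0000/(2)·0.7829^2·0.6222^2 = +0.711750
  k=3: (−1)^1·6.0000/(6)·0.7829^0·0.6222^4 = -0.149834
d^2_{-1,1}(1.3430) = +0.711750 -0.149834 = +0.561916
|D^2_{-1,1}|² = |d^2_{-1,1}(β)|² = (+0.561916)² = 0.315749 (the z-rotation phases have unit modulus)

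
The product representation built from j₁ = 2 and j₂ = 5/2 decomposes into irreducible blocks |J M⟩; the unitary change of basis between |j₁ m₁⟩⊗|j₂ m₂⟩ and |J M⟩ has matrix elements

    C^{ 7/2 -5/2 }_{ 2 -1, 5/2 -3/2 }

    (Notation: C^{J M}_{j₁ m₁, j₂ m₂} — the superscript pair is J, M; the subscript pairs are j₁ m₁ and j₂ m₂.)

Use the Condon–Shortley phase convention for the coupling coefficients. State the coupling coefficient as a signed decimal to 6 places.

j₁+j₂−J=1  J+j₁−j₂=3  J−j₁+j₂=4  j₁+j₂+J+1=9
(j₁±m₁, j₂±m₂, J±M) = (1,3,1,4,1,6)
P² = 2304/7
sum k=0..1:
  [0] +1/36 = 1/36
  [1] −1/48 = -1/48
S = 1/144
C² = P²·S² = 1/63 ; C = +0.125988

+0.125988  (= +√(1/63))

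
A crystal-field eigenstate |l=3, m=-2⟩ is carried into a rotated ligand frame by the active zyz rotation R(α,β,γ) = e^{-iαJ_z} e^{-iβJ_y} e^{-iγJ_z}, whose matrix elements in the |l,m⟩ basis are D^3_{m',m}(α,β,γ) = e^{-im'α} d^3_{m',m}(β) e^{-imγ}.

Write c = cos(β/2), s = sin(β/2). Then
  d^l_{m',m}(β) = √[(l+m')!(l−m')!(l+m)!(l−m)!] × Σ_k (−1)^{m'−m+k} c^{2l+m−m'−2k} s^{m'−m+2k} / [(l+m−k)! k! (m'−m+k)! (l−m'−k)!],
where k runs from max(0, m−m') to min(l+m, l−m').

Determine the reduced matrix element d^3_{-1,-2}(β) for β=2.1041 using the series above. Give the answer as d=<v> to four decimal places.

d=0.4226

d^3_{-1,-2}(β=2.1041) via the finite sum:
With c≡cos(β/2)=0.495792 and s≡sin(β/2)=0.868441, N=[2·24·1·120]^{1/2}=75.894664
k: max(0,(-2)−(-1))=0 … min(3+(-2),3−(-1))=1
  k=0: (−1)^1·75.8947/(24)·0.4958^5·0.8684^1 = -0.082269
  k=1: (−1)^2·75.8947/(12)·0.4958^3·0.8684^3 = +0.504835
d^3_{-1,-2}(2.1041) = -0.082269 +0.504835 = +0.422566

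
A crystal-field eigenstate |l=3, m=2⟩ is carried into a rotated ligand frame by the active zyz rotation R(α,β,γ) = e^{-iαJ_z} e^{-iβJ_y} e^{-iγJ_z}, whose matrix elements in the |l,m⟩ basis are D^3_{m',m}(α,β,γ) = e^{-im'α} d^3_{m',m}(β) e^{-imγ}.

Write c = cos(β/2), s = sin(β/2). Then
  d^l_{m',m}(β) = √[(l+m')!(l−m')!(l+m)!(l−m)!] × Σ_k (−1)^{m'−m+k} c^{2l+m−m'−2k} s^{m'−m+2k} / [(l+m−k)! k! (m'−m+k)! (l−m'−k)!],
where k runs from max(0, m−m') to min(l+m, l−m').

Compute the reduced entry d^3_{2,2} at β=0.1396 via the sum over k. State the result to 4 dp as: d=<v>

d=0.9614

d^3_{2,2}(β=0.1396) via the finite sum:
With c≡cos(β/2)=0.997565 and s≡sin(β/2)=0.069743, N=[120·1·120·1]^{1/2}=120.000000
k: max(0,(2)−(2))=0 … min(3+(2),3−(2))=1
  k=0: (−1)^0·120.0000/(120)·0.9976^6·0.0697^0 = +0.985478
  k=1: (−1)^1·120.0000/(24)·0.9976^4·0.0697^2 = -0.024085
d^3_{2,2}(0.1396) = +0.985478 -0.024085 = +0.961394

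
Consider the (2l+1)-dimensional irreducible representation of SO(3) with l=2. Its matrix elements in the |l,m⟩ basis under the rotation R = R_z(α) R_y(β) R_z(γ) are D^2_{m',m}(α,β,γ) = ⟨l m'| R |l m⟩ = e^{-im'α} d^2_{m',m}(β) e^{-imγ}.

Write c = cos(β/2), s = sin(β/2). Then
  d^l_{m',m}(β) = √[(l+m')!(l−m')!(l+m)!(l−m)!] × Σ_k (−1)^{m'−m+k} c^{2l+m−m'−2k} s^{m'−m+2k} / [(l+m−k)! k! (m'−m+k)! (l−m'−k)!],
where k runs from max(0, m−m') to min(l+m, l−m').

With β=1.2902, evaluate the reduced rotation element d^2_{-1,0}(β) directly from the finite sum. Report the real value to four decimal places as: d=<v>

d^2_{-1,0}(β=1.2902) via the finite sum:
Half-angle: c=0.799040, s=0.601278. N=√(1·6·2·2)=4.898979
The bounds max(0,m−m')=1 and min(l+m,l−m')=2 give 2 terms
  k=1: (−1)^0·4.8990/(2)·0.7990^3·0.6013^1 = +0.751374
  k=2: (−1)^1·4.8990/(2)·0.7990^1·0.6013^3 = -0.425472
d^2_{-1,0}(1.2902) = +0.751374 -0.425472 = +0.325902

d=0.3259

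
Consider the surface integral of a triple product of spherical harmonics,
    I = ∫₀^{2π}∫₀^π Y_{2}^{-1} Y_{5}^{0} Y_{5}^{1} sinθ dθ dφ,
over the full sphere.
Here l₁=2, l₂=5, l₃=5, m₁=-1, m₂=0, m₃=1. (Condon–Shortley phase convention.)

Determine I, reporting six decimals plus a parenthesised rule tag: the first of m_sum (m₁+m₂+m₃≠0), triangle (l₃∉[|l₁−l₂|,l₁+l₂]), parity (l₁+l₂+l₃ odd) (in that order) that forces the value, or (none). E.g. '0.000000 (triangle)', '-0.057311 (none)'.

-0.036166 (none)

Checks pass: Σm=0; 12 even; l₃=5∈[3,7].
(2·2+1)(2·5+1)(2·5+1) = 605
Δ: 2! 2! 8! / 13! → 1/38610
sum: t=0:+1/2880 t=1:−1/576 t=2:+1/2880 = -1/960
3j²(2 5 5; 0 0 0) = Δ·Π!·Σ² = 10/429  (sign +1)
sum: t=1:−1/1152 t=2:+1/1440 = -1/5760
3j²(2 5 5; -1 0 1) = Δ·Π!·Σ² = 1/858  (sign -1)
combine: 4πI² = 605·10/429·1/858 = 25/1521
take √, sign -1: I = -0.03616600
No selection rule forces the value: the integral is nonzero (none).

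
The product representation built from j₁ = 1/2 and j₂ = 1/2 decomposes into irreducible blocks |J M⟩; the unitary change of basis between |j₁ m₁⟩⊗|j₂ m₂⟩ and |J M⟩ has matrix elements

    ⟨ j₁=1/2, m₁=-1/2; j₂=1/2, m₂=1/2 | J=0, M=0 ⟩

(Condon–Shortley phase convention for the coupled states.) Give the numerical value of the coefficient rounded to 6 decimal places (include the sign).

−√(1/2) ≈ -0.707107

triangle: 1!×0!×0!/2! = 1/2
(j±m)!: 0!×1!×1!×0!×0!×0! = 1
prefactor² = (2J+1)×Δ×N² = 1/2
  k=1: −1/(1!×0!×0!×0!×0!×0!) = -1
Σ = -1  ⇒  CG² = 1/2×(-1)² = 1/2
CG = −√(1/2) = -0.707107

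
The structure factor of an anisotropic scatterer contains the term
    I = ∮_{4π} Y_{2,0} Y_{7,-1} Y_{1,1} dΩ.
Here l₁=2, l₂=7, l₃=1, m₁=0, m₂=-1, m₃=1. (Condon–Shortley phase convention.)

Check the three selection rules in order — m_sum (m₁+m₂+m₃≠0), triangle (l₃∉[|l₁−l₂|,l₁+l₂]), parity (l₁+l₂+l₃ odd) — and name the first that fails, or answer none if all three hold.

Σmᵢ = 0  ✓
l₃∈[|l₁−l₂|,l₁+l₂]=[5,9] required, l₃=1 fails  ✗
Σlᵢ = 10 ⇒ even

triangle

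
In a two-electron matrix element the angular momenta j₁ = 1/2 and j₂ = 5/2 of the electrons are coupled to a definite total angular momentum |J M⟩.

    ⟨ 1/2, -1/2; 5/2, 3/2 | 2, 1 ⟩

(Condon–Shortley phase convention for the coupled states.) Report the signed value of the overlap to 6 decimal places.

-0.816497  (= −√(2/3))

j₁+j₂−J=1  J+j₁−j₂=0  J−j₁+j₂=4  j₁+j₂+J+1=6
(j₁±m₁, j₂±m₂, J±M) = (0,1,4,1,3,1)
P² = 24
sum k=1..1:
  [1] −1/6 = -1/6
S = -1/6
C² = P²·S² = 2/3 ; C = -0.816497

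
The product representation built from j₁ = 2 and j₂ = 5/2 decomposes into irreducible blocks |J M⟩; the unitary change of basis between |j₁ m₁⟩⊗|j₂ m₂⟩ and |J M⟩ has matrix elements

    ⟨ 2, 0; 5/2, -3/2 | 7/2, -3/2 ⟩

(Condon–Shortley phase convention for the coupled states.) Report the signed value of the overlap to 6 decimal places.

+√(2/7) = +0.534522

triangle: 1!×3!×4!/9! = 144/362880
(j±m)!: 2!×2!×1!×4!×2!×5! = 23040
prefactor² = (2J+1)×Δ×N² = 512/7
  k=0: +1/(0!×1!×2!×1!×1!×3!) = 1/12
  k=1: −1/(1!×0!×1!×0!×2!×4!) = -1/48
Σ = 1/16  ⇒  CG² = 512/7×(1/16)² = 2/7
CG = +√(2/7) = +0.534522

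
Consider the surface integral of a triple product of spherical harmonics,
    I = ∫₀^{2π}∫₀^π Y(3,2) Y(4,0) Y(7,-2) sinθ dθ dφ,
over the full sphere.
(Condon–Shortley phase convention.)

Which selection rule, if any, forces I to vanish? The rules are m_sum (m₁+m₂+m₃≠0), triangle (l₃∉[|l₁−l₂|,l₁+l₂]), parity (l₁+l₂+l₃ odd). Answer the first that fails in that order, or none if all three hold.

Σmᵢ = 0  ✓
l₃∈[|l₁−l₂|,l₁+l₂]=[1,7], have l₃=7  ✓
Σlᵢ = 14 ⇒ even  ✓

none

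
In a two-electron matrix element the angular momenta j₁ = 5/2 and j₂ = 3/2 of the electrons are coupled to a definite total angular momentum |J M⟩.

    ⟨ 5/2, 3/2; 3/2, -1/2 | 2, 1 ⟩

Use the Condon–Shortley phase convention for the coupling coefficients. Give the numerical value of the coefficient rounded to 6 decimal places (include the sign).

triangle: 2!*3!*1!/7! = 12/5040
(j±m)!: 4!*1!*1!*2!*3!*1! = 288
prefactor² = (2J+1)*Δ*N² = 24/7
  k=0: +1/(0!*2!*1!*1!*2!*0!) = 1/4
  k=1: −1/(1!*1!*0!*0!*3!*1!) = -1/6
Σ = 1/12  ⇒  CG² = 24/7*(1/12)² = 1/42
CG = +√(1/42) = +0.154303

+0.154303  (= +√(1/42))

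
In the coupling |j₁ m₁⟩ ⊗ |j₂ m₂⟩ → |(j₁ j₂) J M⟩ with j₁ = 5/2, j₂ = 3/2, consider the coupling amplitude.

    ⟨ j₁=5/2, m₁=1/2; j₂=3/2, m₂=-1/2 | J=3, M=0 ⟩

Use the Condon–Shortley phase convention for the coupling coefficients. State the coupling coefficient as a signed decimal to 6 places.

+0.447214

triangle: 1!·4!·2!/8! = 48/40320
(j±m)!: 3!·2!·1!·2!·3!·3! = 864
prefactor² = (2J+1)·Δ·N² = 36/5
  k=0: +1/(0!·1!·2!·1!·2!·1!) = 1/4
  k=1: −1/(1!·0!·1!·0!·3!·2!) = -1/12
Σ = 1/6  ⇒  CG² = 36/5·(1/6)² = 1/5
CG = +√(1/5) = +0.447214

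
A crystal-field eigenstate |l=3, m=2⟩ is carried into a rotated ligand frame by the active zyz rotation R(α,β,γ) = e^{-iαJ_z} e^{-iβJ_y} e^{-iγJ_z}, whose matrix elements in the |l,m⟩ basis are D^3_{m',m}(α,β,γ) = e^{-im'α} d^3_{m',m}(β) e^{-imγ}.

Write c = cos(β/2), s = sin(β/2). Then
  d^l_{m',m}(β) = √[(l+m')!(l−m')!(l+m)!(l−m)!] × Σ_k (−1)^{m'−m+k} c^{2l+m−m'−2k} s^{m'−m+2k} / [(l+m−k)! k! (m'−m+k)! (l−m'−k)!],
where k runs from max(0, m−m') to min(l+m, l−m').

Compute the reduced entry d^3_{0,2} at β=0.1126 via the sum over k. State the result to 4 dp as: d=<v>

d=0.0172

d^3_{0,2}(β=0.1126) via the finite sum:
c=cos(0.112600/2)=0.998416, s=sin(0.112600/2)=0.056270; N=√[6·6·120·1]=65.726707
k: max(0,(2)−(0))=2 … min(3+(2),3−(0))=3
  k=2: (−1)^0·65.7267/(12)·0.9984^4·0.0563^2 = +0.017233
  k=3: (−1)^1·65.7267/(12)·0.9984^2·0.0563^4 = -0.000055
d^3_{0,2}(0.1126) = +0.017233 -0.000055 = +0.017178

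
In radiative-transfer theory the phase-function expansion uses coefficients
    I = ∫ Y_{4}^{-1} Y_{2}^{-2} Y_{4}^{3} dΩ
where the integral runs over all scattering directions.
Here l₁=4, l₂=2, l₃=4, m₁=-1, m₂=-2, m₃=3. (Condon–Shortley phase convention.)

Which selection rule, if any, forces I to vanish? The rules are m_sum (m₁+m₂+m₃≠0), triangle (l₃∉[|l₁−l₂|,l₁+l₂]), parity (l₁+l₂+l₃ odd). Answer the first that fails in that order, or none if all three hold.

none

m₁+m₂+m₃ = -1 − 2 + 3 = 0  ✓
triangle: |4−2|=2 ≤ l₃=4 ≤ 4+2=6  ✓
parity: l₁+l₂+l₃ = 10 is even  ✓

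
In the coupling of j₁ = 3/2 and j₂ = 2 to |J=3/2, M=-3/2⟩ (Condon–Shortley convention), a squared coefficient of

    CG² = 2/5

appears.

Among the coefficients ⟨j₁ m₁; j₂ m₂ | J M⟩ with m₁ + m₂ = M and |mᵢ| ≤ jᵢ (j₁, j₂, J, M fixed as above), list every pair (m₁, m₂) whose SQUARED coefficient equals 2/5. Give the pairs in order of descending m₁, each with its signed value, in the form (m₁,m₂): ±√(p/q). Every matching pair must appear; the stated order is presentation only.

Admissible pairs with m₁+m₂ = M = -3/2: (-3/2,0), (-1/2,-1), (1/2,-2)
  (m₁,m₂)=(1/2,-2): CG² = 2/5, CG = +√(2/5)   ← matches the target
  (m₁,m₂)=(-1/2,-1): CG² = 2/5, CG = −√(2/5)   ← matches the target
  (m₁,m₂)=(-3/2,0): CG² = 1/5, CG = +√(1/5)
Pairs with CG² = 2/5: (1/2,-2): +√(2/5); (-1/2,-1): −√(2/5)

(1/2,-2): +√(2/5); (-1/2,-1): −√(2/5)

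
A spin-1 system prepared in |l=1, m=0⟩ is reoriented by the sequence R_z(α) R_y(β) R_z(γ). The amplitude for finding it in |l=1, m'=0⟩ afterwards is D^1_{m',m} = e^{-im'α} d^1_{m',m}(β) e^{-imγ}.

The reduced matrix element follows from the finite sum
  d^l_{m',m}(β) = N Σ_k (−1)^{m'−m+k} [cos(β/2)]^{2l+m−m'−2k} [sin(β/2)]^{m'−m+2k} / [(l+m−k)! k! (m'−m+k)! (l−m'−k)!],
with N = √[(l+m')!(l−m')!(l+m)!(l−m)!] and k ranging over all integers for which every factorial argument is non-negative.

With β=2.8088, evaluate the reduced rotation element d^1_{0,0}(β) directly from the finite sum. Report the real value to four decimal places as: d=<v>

d=-0.9451

d^1_{0,0}(β=2.8088) via the finite sum:
c=cos(2.808800/2)=0.165630, s=sin(2.808800/2)=0.986188; N=√[1·1·1·1]=1.000000
k∈{0,1} keeps every argument non-negative
  k=0: (−1)^0·1.0000/(1)·0.1656^2·0.9862^0 = +0.027433
  k=1: (−1)^1·1.0000/(1)·0.1656^0·0.9862^2 = -0.972567
d^1_{0,0}(2.8088) = +0.027433 -0.972567 = -0.945134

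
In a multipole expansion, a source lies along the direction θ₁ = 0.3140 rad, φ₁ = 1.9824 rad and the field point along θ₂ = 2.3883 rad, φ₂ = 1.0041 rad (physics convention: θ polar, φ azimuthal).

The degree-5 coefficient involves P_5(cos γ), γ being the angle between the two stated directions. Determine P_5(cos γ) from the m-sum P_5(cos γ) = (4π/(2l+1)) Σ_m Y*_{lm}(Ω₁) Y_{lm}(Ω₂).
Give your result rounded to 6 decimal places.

Expand P_5 via completeness: Σ_{m} conj(Y_{5,m}) at Ω₁ times Y_{5,m} at Ω₂ —
  m=-5: (-0.001153, -0.000611) × (0.021080, 0.066239) = (0.000016, -0.000089)  (running Σ = (0.000016, -0.000089))
  m=-4: (-0.000960, 0.012668) × (0.150288, -0.179888) = (0.002135, 0.002076)  (running Σ = (0.002151, 0.001987))
  m=-3: (0.068724, -0.024000) × (-0.416020, -0.054090) = (-0.029889, 0.006267)  (running Σ = (-0.027738, 0.008255))
  m=-2: (-0.179171, -0.193259) × (0.146097, 0.312433) = (0.034204, -0.084214)  (running Σ = (0.006466, -0.075959))
  m=-1: (-0.218467, 0.500451) × (-0.059255, 0.093122) = (-0.033658, -0.049998)  (running Σ = (-0.027192, -0.125957))
  m=0: (0.359398, -0.000000) × (0.376187, 0.000000) = (0.135201, 0.000000)  (running Σ = (0.108009, -0.125957))
  m=1: (0.218467, 0.500451) × (0.059255, 0.093122) = (-0.033658, 0.049998)  (running Σ = (0.074352, -0.075959))
  m=2: (-0.179171, 0.193259) × (0.146097, -0.312433) = (0.034204, 0.084214)  (running Σ = (0.108556, 0.008255))
  m=3: (-0.068724, -0.024000) × (0.416020, -0.054090) = (-0.029889, -0.006267)  (running Σ = (0.078667, 0.001987))
  m=4: (-0.000960, -0.012668) × (0.150288, 0.179888) = (0.002135, -0.002076)  (running Σ = (0.080801, -0.000089))
  m=5: (0.001153, -0.000611) × (-0.021080, 0.066239) = (0.000016, 0.000089)  (running Σ = (0.080817, -0.000000))
Accumulated sum (0.080817, -0.000000); after 4π/(2l+1) scaling, (0.092326, -0.000000) ⇒ P_5 = 0.092326

0.092326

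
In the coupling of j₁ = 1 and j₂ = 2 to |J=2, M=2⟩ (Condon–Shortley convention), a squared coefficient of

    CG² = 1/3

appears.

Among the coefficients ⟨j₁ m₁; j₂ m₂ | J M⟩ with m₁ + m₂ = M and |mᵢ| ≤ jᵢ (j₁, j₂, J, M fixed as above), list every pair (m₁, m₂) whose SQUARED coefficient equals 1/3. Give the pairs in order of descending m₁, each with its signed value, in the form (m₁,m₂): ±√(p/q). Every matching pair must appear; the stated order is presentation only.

Admissible pairs with m₁+m₂ = M = 2: (0,2), (1,1)
  (m₁,m₂)=(1,1): CG² = 1/3, CG = +√(1/3)   ← matches the target
  (m₁,m₂)=(0,2): CG² = 2/3, CG = −√(2/3)
Pairs with CG² = 1/3: (1,1): +√(1/3)

(1,1): +√(1/3)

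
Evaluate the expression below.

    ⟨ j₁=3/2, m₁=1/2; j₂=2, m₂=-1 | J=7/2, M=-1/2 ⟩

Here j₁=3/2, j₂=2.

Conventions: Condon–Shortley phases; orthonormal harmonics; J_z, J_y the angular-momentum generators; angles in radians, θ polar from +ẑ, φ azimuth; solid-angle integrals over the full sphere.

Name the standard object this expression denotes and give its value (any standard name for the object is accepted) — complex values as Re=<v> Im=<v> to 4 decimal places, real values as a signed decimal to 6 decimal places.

This is a Clebsch–Gordan (vector-coupling) coefficient.
√[8·0!3!4!/8! · 2!1!1!3!3!4!] = √(1728/35)
  +(−1)^0/∏(0,0,1,1,2,3)! = 1/12  (running 1/12)
⟨..|..⟩ = √(1728/35)·(1/12) = +0.585540

Clebsch–Gordan coefficient, +√(12/35) ≈ +0.585540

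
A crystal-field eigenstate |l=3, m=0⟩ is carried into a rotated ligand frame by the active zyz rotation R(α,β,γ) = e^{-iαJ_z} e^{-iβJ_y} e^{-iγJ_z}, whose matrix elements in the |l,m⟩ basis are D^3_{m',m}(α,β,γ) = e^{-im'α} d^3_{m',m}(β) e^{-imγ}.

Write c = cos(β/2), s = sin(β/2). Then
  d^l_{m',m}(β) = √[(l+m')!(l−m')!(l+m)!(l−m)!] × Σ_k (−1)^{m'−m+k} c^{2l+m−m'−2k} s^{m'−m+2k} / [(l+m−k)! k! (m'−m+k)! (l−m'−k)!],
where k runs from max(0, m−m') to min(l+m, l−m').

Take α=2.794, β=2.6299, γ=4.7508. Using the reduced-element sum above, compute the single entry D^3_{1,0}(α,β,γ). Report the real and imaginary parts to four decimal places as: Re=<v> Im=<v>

First d^3_{1,0}(β=2.6299), then the phase factors e^{-i(1)α} and e^{-i(0)γ}:
Half-angle: c=0.253064, s=0.967449. N=√(24·2·6·6)=41.569219
k: max(0,(0)−(1))=0 … min(3+(0),3−(1))=2
  k=0: (−1)^1·41.5692/(12)·0.2531^5·0.9674^1 = -0.003478
  k=1: (−1)^2·41.5692/(4)·0.2531^3·0.9674^3 = +0.152507
  k=2: (−1)^3·41.5692/(12)·0.2531^1·0.9674^5 = -0.742956
d^3_{1,0}(2.6299) = -0.003478 +0.152507 -0.742956 = -0.593927
Attach z-rotation phases: D = e^{-i(1)(2.7940)}·(-0.593927)·e^{-i(0)(4.7508)} = +0.558408+0.202313i

Re=0.5584 Im=0.2023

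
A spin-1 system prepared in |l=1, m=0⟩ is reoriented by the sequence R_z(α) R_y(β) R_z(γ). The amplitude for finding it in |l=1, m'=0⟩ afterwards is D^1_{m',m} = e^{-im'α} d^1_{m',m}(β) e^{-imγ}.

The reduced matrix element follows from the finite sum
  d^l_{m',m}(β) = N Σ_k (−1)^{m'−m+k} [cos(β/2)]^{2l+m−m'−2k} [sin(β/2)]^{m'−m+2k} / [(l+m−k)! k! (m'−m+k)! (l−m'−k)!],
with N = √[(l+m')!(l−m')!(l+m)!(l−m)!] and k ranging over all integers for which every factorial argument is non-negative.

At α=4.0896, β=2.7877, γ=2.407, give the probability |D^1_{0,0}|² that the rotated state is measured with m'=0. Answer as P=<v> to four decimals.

First d^1_{0,0}(β=2.7877), then the phase factors e^{-i(0)α} and e^{-i(0)γ}:
With c≡cos(β/2)=0.176024 and s≡sin(β/2)=0.984386, N=[1·1·1·1]^{1/2}=1.000000
The bounds max(0,m−m')=0 and min(l+m,l−m')=1 give 2 terms
  k=0: (−1)^0·1.0000/(1)·0.1760^2·0.9844^0 = +0.030985
  k=1: (−1)^1·1.0000/(1)·0.1760^0·0.9844^2 = -0.969015
d^1_{0,0}(2.7877) = +0.030985 -0.969015 = -0.938031
|D^1_{0,0}|² = |d^1_{0,0}(β)|² = (-0.938031)² = 0.879902 (the z-rotation phases have unit modulus)

P=0.8799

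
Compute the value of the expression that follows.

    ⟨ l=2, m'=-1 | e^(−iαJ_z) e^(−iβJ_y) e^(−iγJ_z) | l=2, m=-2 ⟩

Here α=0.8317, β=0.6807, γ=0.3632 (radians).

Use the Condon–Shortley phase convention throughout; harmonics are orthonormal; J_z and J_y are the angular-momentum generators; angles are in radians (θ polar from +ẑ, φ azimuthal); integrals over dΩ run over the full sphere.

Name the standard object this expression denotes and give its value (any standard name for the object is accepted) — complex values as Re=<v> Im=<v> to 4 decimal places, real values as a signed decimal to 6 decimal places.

Wigner D-matrix element, Re=-0.0071 Im=-0.5592

This is a Wigner D-matrix element — the rotation-matrix element ⟨l m'| R(α,β,γ) |l m⟩ in the angular-momentum basis.
First d^2_{-1,-2}(β=0.6807), then the phase factors e^{-i(-1)α} and e^{-i(-2)γ}:
With c≡cos(β/2)=0.942638 and s≡sin(β/2)=0.333817, N=[1·6·1·24]^{1/2}=12.000000
k∈{0} keeps every argument non-negative
  k=0: (−1)^1·12.0000/(6)·0.9426^3·0.3338^1 = -0.559208
d^2_{-1,-2}(0.6807) = -0.559208
D = (+0.673620+0.739078i)·(-0.559208)·(+0.747570+0.664183i) = -0.007100-0.559163i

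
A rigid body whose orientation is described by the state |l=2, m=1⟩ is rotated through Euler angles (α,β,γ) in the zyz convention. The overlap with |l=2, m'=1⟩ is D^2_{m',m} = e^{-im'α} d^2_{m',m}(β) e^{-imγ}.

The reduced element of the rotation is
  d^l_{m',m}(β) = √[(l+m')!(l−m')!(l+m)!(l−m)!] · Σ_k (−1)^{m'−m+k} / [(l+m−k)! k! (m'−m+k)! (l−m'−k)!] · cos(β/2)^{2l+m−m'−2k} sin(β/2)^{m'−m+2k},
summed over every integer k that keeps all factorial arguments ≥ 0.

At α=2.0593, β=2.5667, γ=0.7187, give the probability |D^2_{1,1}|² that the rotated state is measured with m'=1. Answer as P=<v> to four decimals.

Split into d^2_{1,1}(β=2.5667) × two z-phases.
c=cos(2.566700/2)=0.283504, s=sin(2.566700/2)=0.958971; N=√[6·1·6·1]=6.000000
k∈{0,1} keeps every argument non-negative
  k=0: (−1)^0·6.0000/(6)·0.2835^4·0.9590^0 = +0.006460
  k=1: (−1)^1·6.0000/(2)·0.2835^2·0.9590^2 = -0.221744
d^2_{1,1}(2.5667) = +0.006460 -0.221744 = -0.215284
|D^2_{1,1}|² = |d^2_{1,1}(β)|² = (-0.215284)² = 0.046347 (the z-rotation phases have unit modulus)

P=0.0463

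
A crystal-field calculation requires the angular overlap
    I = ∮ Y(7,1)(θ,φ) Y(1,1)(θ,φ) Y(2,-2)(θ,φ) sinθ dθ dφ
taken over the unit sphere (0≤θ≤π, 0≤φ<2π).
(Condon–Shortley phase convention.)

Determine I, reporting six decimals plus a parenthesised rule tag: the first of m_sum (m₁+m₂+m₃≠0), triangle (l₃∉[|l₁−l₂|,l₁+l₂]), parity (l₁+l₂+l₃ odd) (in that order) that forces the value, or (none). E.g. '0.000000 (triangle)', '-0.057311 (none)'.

l₃=2 ∉ [6,8] — triangle fails ⇒ I = 0

0.000000 (triangle)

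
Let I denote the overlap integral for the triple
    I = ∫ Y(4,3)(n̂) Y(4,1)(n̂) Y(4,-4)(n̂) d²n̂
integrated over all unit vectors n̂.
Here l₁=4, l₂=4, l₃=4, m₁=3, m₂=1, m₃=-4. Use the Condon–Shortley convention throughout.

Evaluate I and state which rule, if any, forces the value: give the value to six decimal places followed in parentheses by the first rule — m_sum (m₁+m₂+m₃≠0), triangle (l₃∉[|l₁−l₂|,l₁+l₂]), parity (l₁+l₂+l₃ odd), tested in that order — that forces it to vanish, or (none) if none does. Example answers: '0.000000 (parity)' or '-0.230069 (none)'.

Rules hold: Σm=0, L=12 even, 0≤4≤8.
N = 9·9·9 = 729
Δ = 4!·4!·4!/13! = 1/450450
Racah Σ t=0..4: t=0:+1/13824 t=1:−1/216 t=2:+1/64 t=3:−1/216 t=4:+1/13824 = 5/768
⇒ 3j(4 4 4; 0 0 0)² = 18/1001, sgn +1
Racah Σ t=1..1: t=1:−1/3456 = -1/3456
⇒ 3j(4 4 4; 3 1 -4)² = 35/1287, sgn -1
4πI² = N·(3j₀)²·(3jₘ)² = 7290/20449
I = -1·√(0.356497/4π) = -0.16843130
No selection rule forces the value: the integral is nonzero (none).

-0.168431 (none)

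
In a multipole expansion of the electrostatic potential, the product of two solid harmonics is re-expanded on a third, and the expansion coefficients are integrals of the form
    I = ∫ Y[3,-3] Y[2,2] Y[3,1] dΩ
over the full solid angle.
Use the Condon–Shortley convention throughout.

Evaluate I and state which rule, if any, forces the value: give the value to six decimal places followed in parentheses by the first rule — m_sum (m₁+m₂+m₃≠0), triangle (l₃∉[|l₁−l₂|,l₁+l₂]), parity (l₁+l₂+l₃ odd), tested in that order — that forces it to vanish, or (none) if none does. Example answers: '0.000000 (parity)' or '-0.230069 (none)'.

Checks pass: Σm=0; 8 even; l₃=3∈[1,5].
(2·3+1)(2·2+1)(2·3+1) = 245
Δ: 2! 4! 2! / 9! → 1/3780
sum: t=0:+1/24 t=1:−1/4 t=2:+1/24 = -1/6
3j²(3 2 3; 0 0 0) = Δ·Π!·Σ² = 4/105  (sign +1)
sum: t=2:+1/96 = 1/96
3j²(3 2 3; -3 2 1) = Δ·Π!·Σ² = 1/42  (sign +1)
combine: 4πI² = 245·4/105·1/42 = 2/9
take √, sign +1: I = 0.13298076
No selection rule forces the value: the integral is nonzero (none).

0.132981 (none)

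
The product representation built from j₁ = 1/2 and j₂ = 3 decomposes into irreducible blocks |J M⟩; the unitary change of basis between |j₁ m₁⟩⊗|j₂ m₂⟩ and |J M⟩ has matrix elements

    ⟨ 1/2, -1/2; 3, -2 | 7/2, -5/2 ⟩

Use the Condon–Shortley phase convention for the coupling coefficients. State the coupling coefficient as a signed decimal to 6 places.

√[8·0!1!6!/8! · 0!1!1!5!1!6!] = √(86400/7)
  +(−1)^0/∏(0,0,1,1,0,5)! = 1/120  (running 1/120)
⟨..|..⟩ = √(86400/7)·(1/120) = +0.925820

+0.925820  (= +√(6/7))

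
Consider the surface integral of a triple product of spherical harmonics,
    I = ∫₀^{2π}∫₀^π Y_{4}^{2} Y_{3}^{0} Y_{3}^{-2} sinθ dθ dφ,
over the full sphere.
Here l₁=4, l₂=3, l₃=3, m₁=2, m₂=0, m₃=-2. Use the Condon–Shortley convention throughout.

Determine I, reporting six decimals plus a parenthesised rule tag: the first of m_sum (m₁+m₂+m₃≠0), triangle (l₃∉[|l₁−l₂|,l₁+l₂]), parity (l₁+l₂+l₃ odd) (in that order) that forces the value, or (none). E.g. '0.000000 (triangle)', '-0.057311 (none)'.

-0.044418 (none)

m-sum 0 ✓  L=10 even ✓  1≤3≤7 ✓
Π(2lᵢ+1) = 9×7×7 = 441
triangle coeff Δ(4,3,3) = 1/34650
Σ_t [1,3]: t=1:−1/72 t=2:+1/16 t=3:−1/72 = 5/144
(3j)²=2/77 [(4 3 3; 0 0 0)], sign=-1
Σ_t [1,2]: t=1:−1/72 t=2:+1/96 = -1/288
(3j)²=1/462 [(4 3 3; 2 0 -2)], sign=+1
⇒ 4πI² = 3/121
I = (-1)√(3/121/(4π)) = -0.04441841
No selection rule forces the value: the integral is nonzero (none).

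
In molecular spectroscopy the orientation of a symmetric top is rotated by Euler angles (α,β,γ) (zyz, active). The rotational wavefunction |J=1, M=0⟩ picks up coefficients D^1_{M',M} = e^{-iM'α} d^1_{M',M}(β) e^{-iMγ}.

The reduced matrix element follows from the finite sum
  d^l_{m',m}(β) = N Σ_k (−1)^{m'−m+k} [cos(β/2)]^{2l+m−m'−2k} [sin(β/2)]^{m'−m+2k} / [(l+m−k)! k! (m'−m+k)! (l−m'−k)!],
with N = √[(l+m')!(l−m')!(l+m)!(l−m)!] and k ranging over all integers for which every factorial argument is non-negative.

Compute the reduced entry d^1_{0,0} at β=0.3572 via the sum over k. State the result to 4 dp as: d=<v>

d^1_{0,0}(β=0.3572) via the finite sum:
c=cos(0.357200/2)=0.984093, s=sin(0.357200/2)=0.177652; N=√[1·1·1·1]=1.000000
k: max(0,(0)−(0))=0 … min(1+(0),1−(0))=1
  k=0: (−1)^0·1.0000/(1)·0.9841^2·0.1777^0 = +0.968440
  k=1: (−1)^1·1.0000/(1)·0.9841^0·0.1777^2 = -0.031560
d^1_{0,0}(0.3572) = +0.968440 -0.031560 = +0.936880

d=0.9369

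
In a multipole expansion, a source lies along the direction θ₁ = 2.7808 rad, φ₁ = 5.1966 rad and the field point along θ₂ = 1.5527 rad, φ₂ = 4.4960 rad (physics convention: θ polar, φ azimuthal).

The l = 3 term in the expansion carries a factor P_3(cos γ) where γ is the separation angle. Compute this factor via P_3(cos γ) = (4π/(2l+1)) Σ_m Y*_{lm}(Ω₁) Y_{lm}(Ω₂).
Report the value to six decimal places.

-0.338903

Expand P_3 via completeness: Σ_{m} conj(Y_{3,m}) at Ω₁ times Y_{3,m} at Ω₂ —
  m=-3: (-0.01823 + 0.00216j) × (0.25210 - 0.33219j) = -0.00388 + 0.00660j  (running Σ = -0.00388 + 0.00660j)
  m=-2: (0.06752 + 0.09819j) × (-0.01678 - 0.00775j) = -0.00037 - 0.00217j  (running Σ = -0.00425 + 0.00443j)
  m=-1: (0.17934 - 0.34097j) × (0.06926 - 0.31507j) = -0.09501 - 0.08012j  (running Σ = -0.09926 - 0.07569j)
  m=0: (-0.48074 + 0.00000j) × (-0.02025 + 0.00000j) = 0.00973 + 0.00000j  (running Σ = -0.08952 - 0.07569j)
  m=1: (-0.17934 - 0.34097j) × (-0.06926 - 0.31507j) = -0.09501 + 0.08012j  (running Σ = -0.18454 + 0.00443j)
  m=2: (0.06752 - 0.09819j) × (-0.01678 + 0.00775j) = -0.00037 + 0.00217j  (running Σ = -0.18491 + 0.00660j)
  m=3: (0.01823 + 0.00216j) × (-0.25210 - 0.33219j) = -0.00388 - 0.00660j  (running Σ = -0.18878 + 0.00000j)
Accumulated sum -0.18878 + 0.00000j; after 4π/(2l+1) scaling, -0.33890 + 0.00000j ⇒ P_3 = -0.338903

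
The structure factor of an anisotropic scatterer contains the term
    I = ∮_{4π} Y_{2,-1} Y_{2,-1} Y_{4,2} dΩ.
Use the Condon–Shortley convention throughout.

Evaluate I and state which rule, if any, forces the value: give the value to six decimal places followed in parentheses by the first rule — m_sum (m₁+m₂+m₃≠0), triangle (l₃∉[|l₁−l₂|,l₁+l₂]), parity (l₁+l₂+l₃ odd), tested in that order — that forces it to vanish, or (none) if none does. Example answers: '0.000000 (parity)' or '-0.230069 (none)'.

0.254875 (none)

Rules hold: Σm=0, L=8 even, 0≤4≤4.
N = 5·5·9 = 225
Δ = 0!·4!·4!/9! = 1/630
Racah Σ t=0..0: t=0:+1/16 = 1/16
⇒ 3j(2 2 4; 0 0 0)² = 2/35, sgn +1
Racah Σ t=0..0: t=0:+1/36 = 1/36
⇒ 3j(2 2 4; -1 -1 2)² = 4/63, sgn +1
4πI² = N·(3j₀)²·(3jₘ)² = 40/49
I = +1·√(0.816327/4π) = 0.25487487
No selection rule forces the value: the integral is nonzero (none).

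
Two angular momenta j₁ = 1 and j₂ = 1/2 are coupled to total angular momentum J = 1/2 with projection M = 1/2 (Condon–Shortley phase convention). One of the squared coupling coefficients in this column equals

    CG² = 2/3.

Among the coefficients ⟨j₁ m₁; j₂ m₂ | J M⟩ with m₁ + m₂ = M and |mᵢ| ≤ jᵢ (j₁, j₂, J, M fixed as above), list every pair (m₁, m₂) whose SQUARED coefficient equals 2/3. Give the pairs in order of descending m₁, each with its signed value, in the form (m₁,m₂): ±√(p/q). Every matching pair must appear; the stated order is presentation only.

(1,-1/2): +√(2/3)

Admissible pairs with m₁+m₂ = M = 1/2: (0,1/2), (1,-1/2)
  (m₁,m₂)=(1,-1/2): CG² = 2/3, CG = +√(2/3)   ← matches the target
  (m₁,m₂)=(0,1/2): CG² = 1/3, CG = −√(1/3)
Pairs with CG² = 2/3: (1,-1/2): +√(2/3)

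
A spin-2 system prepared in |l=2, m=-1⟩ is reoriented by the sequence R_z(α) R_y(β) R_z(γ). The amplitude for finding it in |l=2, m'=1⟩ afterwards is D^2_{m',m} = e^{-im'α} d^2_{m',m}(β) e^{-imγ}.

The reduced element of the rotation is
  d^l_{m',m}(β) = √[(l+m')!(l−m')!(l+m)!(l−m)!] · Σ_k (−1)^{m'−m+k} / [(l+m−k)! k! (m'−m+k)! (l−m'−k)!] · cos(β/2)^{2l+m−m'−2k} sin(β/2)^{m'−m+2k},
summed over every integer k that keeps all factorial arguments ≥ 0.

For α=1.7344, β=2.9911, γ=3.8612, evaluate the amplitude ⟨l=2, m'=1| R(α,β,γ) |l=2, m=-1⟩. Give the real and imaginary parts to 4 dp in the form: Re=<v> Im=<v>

D^2_{1,-1}(1.7344,2.9911,3.8612) = e^{-i·1·1.7344}·d^2_{1,-1}(2.9911)·e^{-i·-1·3.8612}. Compute d first:
Half-angle: c=0.075175, s=0.997170. N=√(6·1·1·6)=6.000000
k: max(0,(-1)−(1))=0 … min(2+(-1),2−(1))=1
  k=0: (−1)^2·6.0000/(2)·0.0752^2·0.9972^2 = +0.016858
  k=1: (−1)^3·6.0000/(6)·0.0752^0·0.9972^4 = -0.988729
d^2_{1,-1}(2.9911) = +0.016858 -0.988729 = -0.971871
D = (-0.162875-0.986647i)·(-0.971871)·(-0.752065-0.659089i) = +0.512950-0.825479i

Re=0.5129 Im=-0.8255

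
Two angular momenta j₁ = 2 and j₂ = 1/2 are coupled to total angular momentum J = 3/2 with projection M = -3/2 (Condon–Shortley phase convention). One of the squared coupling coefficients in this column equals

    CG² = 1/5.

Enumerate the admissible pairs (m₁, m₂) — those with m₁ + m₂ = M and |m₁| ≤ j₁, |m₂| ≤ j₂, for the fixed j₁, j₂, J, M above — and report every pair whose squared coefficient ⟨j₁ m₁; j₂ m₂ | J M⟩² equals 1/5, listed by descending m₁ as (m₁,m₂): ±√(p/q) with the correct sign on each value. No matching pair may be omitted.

(-1,-1/2): +√(1/5)

Admissible pairs with m₁+m₂ = M = -3/2: (-2,1/2), (-1,-1/2)
  (m₁,m₂)=(-1,-1/2): CG² = 1/5, CG = +√(1/5)   ← matches the target
  (m₁,m₂)=(-2,1/2): CG² = 4/5, CG = −√(4/5)
Pairs with CG² = 1/5: (-1,-1/2): +√(1/5)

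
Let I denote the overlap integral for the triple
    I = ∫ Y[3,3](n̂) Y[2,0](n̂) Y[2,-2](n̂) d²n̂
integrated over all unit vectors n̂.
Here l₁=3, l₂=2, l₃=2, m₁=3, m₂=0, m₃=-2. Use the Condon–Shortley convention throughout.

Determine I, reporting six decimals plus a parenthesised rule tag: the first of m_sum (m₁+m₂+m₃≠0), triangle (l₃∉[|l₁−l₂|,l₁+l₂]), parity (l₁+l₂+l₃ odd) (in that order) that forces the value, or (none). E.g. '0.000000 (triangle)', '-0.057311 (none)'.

0.000000 (m_sum)

m-sum = 3 + 0 − 2 = 1 ≠ 0 ⇒ I = 0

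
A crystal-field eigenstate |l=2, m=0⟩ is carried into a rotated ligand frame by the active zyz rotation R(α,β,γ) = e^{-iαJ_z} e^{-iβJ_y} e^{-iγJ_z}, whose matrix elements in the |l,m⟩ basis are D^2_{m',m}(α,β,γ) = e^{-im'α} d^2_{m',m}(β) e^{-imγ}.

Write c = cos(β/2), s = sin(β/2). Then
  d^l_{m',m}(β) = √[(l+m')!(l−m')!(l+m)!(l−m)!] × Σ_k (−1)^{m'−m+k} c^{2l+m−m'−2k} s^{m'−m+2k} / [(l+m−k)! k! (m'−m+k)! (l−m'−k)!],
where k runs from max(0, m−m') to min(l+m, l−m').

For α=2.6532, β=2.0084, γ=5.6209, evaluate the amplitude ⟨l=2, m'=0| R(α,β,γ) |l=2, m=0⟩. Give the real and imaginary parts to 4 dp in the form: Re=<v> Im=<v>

Split into d^2_{0,0}(β=2.0084) × two z-phases.
c=cos(2.008400/2)=0.536763, s=sin(2.008400/2)=0.843733; N=√[2·2·2·2]=4.000000
k∈{0,1,2} keeps every argument non-negative
  k=0: (−1)^0·4.0000/(4)·0.5368^4·0.8437^0 = +0.083010
  k=1: (−1)^1·4.0000/(1)·0.5368^2·0.8437^2 = -0.820419
  k=2: (−1)^2·4.0000/(4)·0.5368^0·0.8437^4 = +0.506780
d^2_{0,0}(2.0084) = +0.083010 -0.820419 +0.506780 = -0.230628
D = (+1.000000+0.000000i)·(-0.230628)·(+1.000000+0.000000i) = -0.230628+0.000000i

Re=-0.2306 Im=0.0000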